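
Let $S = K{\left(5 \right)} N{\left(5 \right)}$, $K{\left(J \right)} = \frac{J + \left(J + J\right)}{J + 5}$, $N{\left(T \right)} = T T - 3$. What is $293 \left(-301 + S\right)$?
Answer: $-78524$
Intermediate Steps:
$N{\left(T \right)} = -3 + T^{2}$ ($N{\left(T \right)} = T^{2} - 3 = -3 + T^{2}$)
$K{\left(J \right)} = \frac{3 J}{5 + J}$ ($K{\left(J \right)} = \frac{J + 2 J}{5 + J} = \frac{3 J}{5 + J}$)
$S = 33$ ($S = 3 \cdot 5 \frac{1}{5 + 5} \left(-3 + 5^{2}\right) = 3 \cdot 5 \cdot \frac{1}{10} \left(-3 + 25\right) = 3 \cdot 5 \cdot \frac{1}{10} \cdot 22 = \frac{3}{2} \cdot 22 = 33$)
$293 \left(-301 + S\right) = 293 \left(-301 + 33\right) = 293 \left(-268\right) = -78524$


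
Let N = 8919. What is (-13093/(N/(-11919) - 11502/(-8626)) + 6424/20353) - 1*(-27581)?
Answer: 1062005834080837/204062719422 ≈ 5204.3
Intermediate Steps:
(-13093/(N/(-11919) - 11502/(-8626)) + 6424/20353) - 1*(-27581) = (-13093/(8919/(-11919) - 11502/(-8626)) + 6424/20353) - 1*(-27581) = (-13093/(8919*(-1/11919) - 11502*(-1/8626)) + 6424*(1/20353)) + 27581 = (-13093/(-2973/3973 + 5751/4313) + 6424/20353) + 27581 = (-13093/10026174/17135549 + 6424/20353) + 27581 = (-13093*17135549/10026174 + 6424/20353) + 27581 = (-224355743057/10026174 + 6424/20353) + 27581 = -4566248030297345/204062719422 + 27581 = 1062005834080837/204062719422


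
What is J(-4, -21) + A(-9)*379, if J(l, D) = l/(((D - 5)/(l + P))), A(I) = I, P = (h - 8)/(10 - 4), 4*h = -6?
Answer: -266125/78 ≈ -3411.9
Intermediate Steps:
h = -3/2 (h = (1/4)*(-6) = -3/2 ≈ -1.5000)
P = -19/12 (P = (-3/2 - 8)/(10 - 4) = -19/2/6 = -19/2*1/6 = -19/12 ≈ -1.5833)
J(l, D) = l*(-19/12 + l)/(-5 + D) (J(l, D) = l/(((D - 5)/(l - 19/12))) = l/(((-5 + D)/(-19/12 + l))) = l*((-19/12 + l)/(-5 + D)) = l*(-19/12 + l)/(-5 + D))
J(-4, -21) + A(-9)*379 = (1/12)*(-4)*(-19 + 12*(-4))/(-5 - 21) - 9*379 = (1/12)*(-4)*(-19 - 48)/(-26) - 3411 = (1/12)*(-4)*(-1/26)*(-67) - 3411 = -67/78 - 3411 = -266125/78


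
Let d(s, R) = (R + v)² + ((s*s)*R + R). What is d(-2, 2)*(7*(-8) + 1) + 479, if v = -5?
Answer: -566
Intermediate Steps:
d(s, R) = R + (-5 + R)² + R*s² (d(s, R) = (R - 5)² + ((s*s)*R + R) = (-5 + R)² + (s²*R + R) = (-5 + R)² + (R*s² + R) = (-5 + R)² + (R + R*s²) = R + (-5 + R)² + R*s²)
d(-2, 2)*(7*(-8) + 1) + 479 = (2 + (-5 + 2)² + 2*(-2)²)*(7*(-8) + 1) + 479 = (2 + (-3)² + 2*4)*(-56 + 1) + 479 = (2 + 9 + 8)*(-55) + 479 = 19*(-55) + 479 = -1045 + 479 = -566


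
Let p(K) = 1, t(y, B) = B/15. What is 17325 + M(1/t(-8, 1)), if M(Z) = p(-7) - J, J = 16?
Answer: 17310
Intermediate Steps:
t(y, B) = B/15 (t(y, B) = B*(1/15) = B/15)
M(Z) = -15 (M(Z) = 1 - 1*16 = 1 - 16 = -15)
17325 + M(1/t(-8, 1)) = 17325 - 15 = 17310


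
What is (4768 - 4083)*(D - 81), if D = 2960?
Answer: 1972115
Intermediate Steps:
(4768 - 4083)*(D - 81) = (4768 - 4083)*(2960 - 81) = 685*2879 = 1972115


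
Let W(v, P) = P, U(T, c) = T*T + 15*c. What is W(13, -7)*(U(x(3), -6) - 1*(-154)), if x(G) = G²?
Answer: -1015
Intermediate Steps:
U(T, c) = T² + 15*c
W(13, -7)*(U(x(3), -6) - 1*(-154)) = -7*(((3²)² + 15*(-6)) - 1*(-154)) = -7*((9² - 90) + 154) = -7*((81 - 90) + 154) = -7*(-9 + 154) = -7*145 = -1015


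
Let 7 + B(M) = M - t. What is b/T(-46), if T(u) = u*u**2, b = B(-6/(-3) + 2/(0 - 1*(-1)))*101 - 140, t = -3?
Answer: 35/24334 ≈ 0.0014383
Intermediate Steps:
B(M) = -4 + M (B(M) = -7 + (M - 1*(-3)) = -7 + (M + 3) = -7 + (3 + M) = -4 + M)
b = -140 (b = (-4 + (-6/(-3) + 2/(0 - 1*(-1))))*101 - 140 = (-4 + (-6*(-1/3) + 2/(0 + 1)))*101 - 140 = (-4 + (2 + 2/1))*101 - 140 = (-4 + (2 + 2*1))*101 - 140 = (-4 + (2 + 2))*101 - 140 = (-4 + 4)*101 - 140 = 0*101 - 140 = 0 - 140 = -140)
T(u) = u**3
b/T(-46) = -140/((-46)**3) = -140/(-97336) = -140*(-1/97336) = 35/24334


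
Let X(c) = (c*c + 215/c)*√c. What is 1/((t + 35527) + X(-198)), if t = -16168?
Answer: 3833082/60325596413767 - 23286531*I*√22/60325596413767 ≈ 6.354e-8 - 1.8106e-6*I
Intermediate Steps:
X(c) = √c*(c² + 215/c) (X(c) = (c² + 215/c)*√c = √c*(c² + 215/c))
1/((t + 35527) + X(-198)) = 1/((-16168 + 35527) + (215 + (-198)³)/√(-198)) = 1/(19359 + (-I*√22/66)*(215 - 7762392)) = 1/(19359 - I*√22/66*(-7762177)) = 1/(19359 + 7762177*I*√22/66)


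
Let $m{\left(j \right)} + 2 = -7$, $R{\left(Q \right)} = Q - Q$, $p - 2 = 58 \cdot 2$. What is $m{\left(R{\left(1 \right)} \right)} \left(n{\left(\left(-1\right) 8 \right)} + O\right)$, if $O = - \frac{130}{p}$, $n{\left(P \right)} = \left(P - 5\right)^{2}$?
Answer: $- \frac{89154}{59} \approx -1511.1$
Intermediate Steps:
$p = 118$ ($p = 2 + 58 \cdot 2 = 2 + 116 = 118$)
$n{\left(P \right)} = \left(-5 + P\right)^{2}$
$R{\left(Q \right)} = 0$
$m{\left(j \right)} = -9$ ($m{\left(j \right)} = -2 - 7 = -9$)
$O = - \frac{65}{59}$ ($O = - \frac{130}{118} = \left(-130\right) \frac{1}{118} = - \frac{65}{59} \approx -1.1017$)
$m{\left(R{\left(1 \right)} \right)} \left(n{\left(\left(-1\right) 8 \right)} + O\right) = - 9 \left(\left(-5 - 8\right)^{2} - \frac{65}{59}\right) = - 9 \left(\left(-13\right)^{2} - \frac{65}{59}\right) = - 9 \left(169 - \frac{65}{59}\right) = \left(-9\right) \frac{9906}{59} = - \frac{89154}{59}$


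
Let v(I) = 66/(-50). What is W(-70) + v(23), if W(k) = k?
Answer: -1783/25 ≈ -71.320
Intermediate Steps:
v(I) = -33/25 (v(I) = 66*(-1/50) = -33/25)
W(-70) + v(23) = -70 - 33/25 = -1783/25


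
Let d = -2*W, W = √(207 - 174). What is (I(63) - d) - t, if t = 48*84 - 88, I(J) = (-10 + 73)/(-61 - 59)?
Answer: -157781/40 + 2*√33 ≈ -3933.0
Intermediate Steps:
I(J) = -21/40 (I(J) = 63/(-120) = 63*(-1/120) = -21/40)
W = √33 ≈ 5.7446
t = 3944 (t = 4032 - 88 = 3944)
d = -2*√33 ≈ -11.489
(I(63) - d) - t = (-21/40 - (-2)*√33) - 1*3944 = (-21/40 + 2*√33) - 3944 = -157781/40 + 2*√33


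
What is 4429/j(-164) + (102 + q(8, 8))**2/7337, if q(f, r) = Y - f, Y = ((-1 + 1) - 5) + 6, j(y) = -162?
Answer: -31033523/1188594 ≈ -26.109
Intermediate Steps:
Y = 1 (Y = (0 - 5) + 6 = -5 + 6 = 1)
q(f, r) = 1 - f
4429/j(-164) + (102 + q(8, 8))**2/7337 = 4429/(-162) + (102 + (1 - 1*8))**2/7337 = 4429*(-1/162) + (102 + (1 - 8))**2*(1/7337) = -4429/162 + (102 - 7)**2*(1/7337) = -4429/162 + 95**2*(1/7337) = -4429/162 + 9025*(1/7337) = -4429/162 + 9025/7337 = -31033523/1188594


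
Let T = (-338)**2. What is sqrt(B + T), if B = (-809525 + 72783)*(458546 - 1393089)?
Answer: 15*sqrt(3060076414) ≈ 8.2977e+5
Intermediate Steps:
B = 688517078906 (B = -736742*(-934543) = 688517078906)
T = 114244
sqrt(B + T) = sqrt(688517078906 + 114244) = sqrt(688517193150) = 15*sqrt(3060076414)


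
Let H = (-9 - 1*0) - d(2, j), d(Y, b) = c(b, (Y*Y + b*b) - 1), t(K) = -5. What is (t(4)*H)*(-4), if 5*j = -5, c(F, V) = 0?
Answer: -180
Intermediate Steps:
j = -1 (j = (1/5)*(-5) = -1)
d(Y, b) = 0
H = -9 (H = (-9 - 1*0) - 1*0 = (-9 + 0) + 0 = -9 + 0 = -9)
(t(4)*H)*(-4) = -5*(-9)*(-4) = 45*(-4) = -180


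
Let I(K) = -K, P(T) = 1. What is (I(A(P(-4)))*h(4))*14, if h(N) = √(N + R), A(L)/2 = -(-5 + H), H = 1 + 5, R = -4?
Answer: 0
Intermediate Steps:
H = 6
A(L) = -2 (A(L) = 2*(-(-5 + 6)) = 2*(-1*1) = 2*(-1) = -2)
h(N) = √(-4 + N) (h(N) = √(N - 4) = √(-4 + N))
(I(A(P(-4)))*h(4))*14 = ((-1*(-2))*√(-4 + 4))*14 = (2*√0)*14 = (2*0)*14 = 0*14 = 0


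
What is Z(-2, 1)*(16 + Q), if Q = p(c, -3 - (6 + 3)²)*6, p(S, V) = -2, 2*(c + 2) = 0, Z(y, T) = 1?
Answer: 4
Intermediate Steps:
c = -2 (c = -2 + (½)*0 = -2 + 0 = -2)
Q = -12 (Q = -2*6 = -12)
Z(-2, 1)*(16 + Q) = 1*(16 - 12) = 1*4 = 4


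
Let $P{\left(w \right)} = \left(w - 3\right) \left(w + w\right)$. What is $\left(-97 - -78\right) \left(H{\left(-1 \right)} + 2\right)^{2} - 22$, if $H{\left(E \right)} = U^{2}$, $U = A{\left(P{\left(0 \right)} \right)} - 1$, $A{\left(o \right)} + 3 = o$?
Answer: $-6178$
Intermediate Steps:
$P{\left(w \right)} = 2 w \left(-3 + w\right)$ ($P{\left(w \right)} = \left(-3 + w\right) 2 w = 2 w \left(-3 + w\right)$)
$A{\left(o \right)} = -3 + o$
$U = -4$ ($U = \left(-3 + 2 \cdot 0 \left(-3 + 0\right)\right) - 1 = \left(-3 + 2 \cdot 0 \left(-3\right)\right) - 1 = \left(-3 + 0\right) - 1 = -3 - 1 = -4$)
$H{\left(E \right)} = 16$ ($H{\left(E \right)} = \left(-4\right)^{2} = 16$)
$\left(-97 - -78\right) \left(H{\left(-1 \right)} + 2\right)^{2} - 22 = \left(-97 - -78\right) \left(16 + 2\right)^{2} - 22 = \left(-97 + 78\right) 18^{2} - 22 = \left(-19\right) 324 - 22 = -6156 - 22 = -6178$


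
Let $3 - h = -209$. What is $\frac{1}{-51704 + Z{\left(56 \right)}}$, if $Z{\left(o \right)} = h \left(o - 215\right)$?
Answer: $- \frac{1}{85412} \approx -1.1708 \cdot 10^{-5}$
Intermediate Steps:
$h = 212$ ($h = 3 - -209 = 3 + 209 = 212$)
$Z{\left(o \right)} = -45580 + 212 o$ ($Z{\left(o \right)} = 212 \left(o - 215\right) = 212 \left(-215 + o\right) = -45580 + 212 o$)
$\frac{1}{-51704 + Z{\left(56 \right)}} = \frac{1}{-51704 + \left(-45580 + 212 \cdot 56\right)} = \frac{1}{-51704 + \left(-45580 + 11872\right)} = \frac{1}{-51704 - 33708} = \frac{1}{-85412} = - \frac{1}{85412}$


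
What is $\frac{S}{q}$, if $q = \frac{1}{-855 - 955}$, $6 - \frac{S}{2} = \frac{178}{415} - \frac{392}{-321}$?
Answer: $- \frac{419537728}{26643} \approx -15747.0$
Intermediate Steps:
$S = \frac{1158944}{133215}$ ($S = 12 - 2 \left(\frac{178}{415} - \frac{392}{-321}\right) = 12 - 2 \left(178 \cdot \frac{1}{415} - - \frac{392}{321}\right) = 12 - 2 \left(\frac{178}{415} + \frac{392}{321}\right) = 12 - \frac{439636}{133215} = \frac{1158944}{133215} \approx 8.6998$)
$q = - \frac{1}{1810}$ ($q = \frac{1}{-1810} = - \frac{1}{1810} \approx -0.00055249$)
$\frac{S}{q} = \frac{1158944}{133215 \left(- \frac{1}{1810}\right)} = \frac{1158944}{133215} \left(-1810\right) = - \frac{419537728}{26643}$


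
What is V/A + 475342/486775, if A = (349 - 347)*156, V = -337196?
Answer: -40997569049/37968450 ≈ -1079.8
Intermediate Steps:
A = 312 (A = 2*156 = 312)
V/A + 475342/486775 = -337196/312 + 475342/486775 = -337196*1/312 + 475342*(1/486775) = -84299/78 + 475342/486775 = -40997569049/37968450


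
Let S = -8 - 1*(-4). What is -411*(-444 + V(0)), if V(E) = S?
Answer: 184128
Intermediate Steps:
S = -4 (S = -8 + 4 = -4)
V(E) = -4
-411*(-444 + V(0)) = -411*(-444 - 4) = -411*(-448) = 184128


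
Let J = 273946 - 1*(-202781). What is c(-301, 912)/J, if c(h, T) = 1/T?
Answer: 1/434775024 ≈ 2.3000e-9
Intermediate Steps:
J = 476727 (J = 273946 + 202781 = 476727)
c(-301, 912)/J = 1/(912*476727) = (1/912)*(1/476727) = 1/434775024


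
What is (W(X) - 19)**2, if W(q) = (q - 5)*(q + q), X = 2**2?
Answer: 729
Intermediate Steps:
X = 4
W(q) = 2*q*(-5 + q) (W(q) = (-5 + q)*(2*q) = 2*q*(-5 + q))
(W(X) - 19)**2 = (2*4*(-5 + 4) - 19)**2 = (2*4*(-1) - 19)**2 = (-8 - 19)**2 = (-27)**2 = 729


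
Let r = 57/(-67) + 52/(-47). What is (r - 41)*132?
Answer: -17855904/3149 ≈ -5670.3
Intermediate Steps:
r = -6163/3149 (r = 57*(-1/67) + 52*(-1/47) = -57/67 - 52/47 = -6163/3149 ≈ -1.9571)
(r - 41)*132 = (-6163/3149 - 41)*132 = -135272/3149*132 = -17855904/3149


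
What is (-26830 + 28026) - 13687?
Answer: -12491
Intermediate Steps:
(-26830 + 28026) - 13687 = 1196 - 13687 = -12491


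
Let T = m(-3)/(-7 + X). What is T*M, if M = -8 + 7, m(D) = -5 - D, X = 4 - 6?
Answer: -2/9 ≈ -0.22222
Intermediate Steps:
X = -2
M = -1
T = 2/9 (T = (-5 - 1*(-3))/(-7 - 2) = (-5 + 3)/(-9) = -2*(-⅑) = 2/9 ≈ 0.22222)
T*M = (2/9)*(-1) = -2/9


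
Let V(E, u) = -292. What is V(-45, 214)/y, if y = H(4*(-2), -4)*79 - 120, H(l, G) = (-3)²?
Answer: -292/591 ≈ -0.49408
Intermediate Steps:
H(l, G) = 9
y = 591 (y = 9*79 - 120 = 711 - 120 = 591)
V(-45, 214)/y = -292/591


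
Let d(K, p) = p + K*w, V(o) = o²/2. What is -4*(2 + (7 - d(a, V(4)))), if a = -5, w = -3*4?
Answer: 236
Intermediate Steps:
w = -12
V(o) = o²/2 (V(o) = o²*(½) = o²/2)
d(K, p) = p - 12*K (d(K, p) = p + K*(-12) = p - 12*K)
-4*(2 + (7 - d(a, V(4)))) = -4*(2 + (7 - ((½)*4² - 12*(-5)))) = -4*(2 + (7 - ((½)*16 + 60))) = -4*(2 + (7 - (8 + 60))) = -4*(2 + (7 - 1*68)) = -4*(2 + (7 - 68)) = -4*(2 - 61) = -4*(-59) = 236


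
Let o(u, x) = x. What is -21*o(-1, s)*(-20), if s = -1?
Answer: -420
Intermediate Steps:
-21*o(-1, s)*(-20) = -21*(-1)*(-20) = 21*(-20) = -420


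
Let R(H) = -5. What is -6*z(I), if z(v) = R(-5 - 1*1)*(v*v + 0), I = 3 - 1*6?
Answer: 270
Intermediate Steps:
I = -3 (I = 3 - 6 = -3)
z(v) = -5*v² (z(v) = -5*(v*v + 0) = -5*(v² + 0) = -5*v²)
-6*z(I) = -(-30)*(-3)² = -(-30)*9 = -6*(-45) = 270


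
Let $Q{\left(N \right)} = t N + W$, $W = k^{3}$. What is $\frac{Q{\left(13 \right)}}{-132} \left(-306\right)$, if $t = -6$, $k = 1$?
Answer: $- \frac{357}{2} \approx -178.5$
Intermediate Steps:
$W = 1$ ($W = 1^{3} = 1$)
$Q{\left(N \right)} = 1 - 6 N$ ($Q{\left(N \right)} = - 6 N + 1 = 1 - 6 N$)
$\frac{Q{\left(13 \right)}}{-132} \left(-306\right) = \frac{1 - 78}{-132} \left(-306\right) = \left(1 - 78\right) \left(- \frac{1}{132}\right) \left(-306\right) = \left(-77\right) \left(- \frac{1}{132}\right) \left(-306\right) = \frac{7}{12} \left(-306\right) = - \frac{357}{2}$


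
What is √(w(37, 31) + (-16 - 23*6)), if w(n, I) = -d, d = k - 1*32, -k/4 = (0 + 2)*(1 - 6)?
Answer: 9*I*√2 ≈ 12.728*I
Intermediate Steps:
k = 40 (k = -4*(0 + 2)*(1 - 6) = -8*(-5) = -4*(-10) = 40)
d = 8 (d = 40 - 1*32 = 40 - 32 = 8)
w(n, I) = -8 (w(n, I) = -1*8 = -8)
√(w(37, 31) + (-16 - 23*6)) = √(-8 + (-16 - 23*6)) = √(-8 + (-16 - 138)) = √(-8 - 154) = √(-162) = 9*I*√2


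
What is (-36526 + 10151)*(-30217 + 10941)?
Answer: 508404500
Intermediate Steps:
(-36526 + 10151)*(-30217 + 10941) = -26375*(-19276) = 508404500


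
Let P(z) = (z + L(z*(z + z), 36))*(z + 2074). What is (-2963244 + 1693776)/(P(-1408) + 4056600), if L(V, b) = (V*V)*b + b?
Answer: -105789/31409866782539536 ≈ -3.3680e-12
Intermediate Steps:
L(V, b) = b + b*V² (L(V, b) = V²*b + b = b*V² + b = b + b*V²)
P(z) = (2074 + z)*(36 + z + 144*z⁴) (P(z) = (z + 36*(1 + (z*(z + z))²))*(z + 2074) = (z + 36*(1 + (z*(2*z))²))*(2074 + z) = (z + 36*(1 + (2*z²)²))*(2074 + z) = (z + 36*(1 + 4*z⁴))*(2074 + z) = (z + (36 + 144*z⁴))*(2074 + z) = (36 + z + 144*z⁴)*(2074 + z) = (2074 + z)*(36 + z + 144*z⁴))
(-2963244 + 1693776)/(P(-1408) + 4056600) = (-2963244 + 1693776)/((74664 + (-1408)² + 144*(-1408)⁵ + 2110*(-1408) + 298656*(-1408)⁴) + 4056600) = -1269468/((74664 + 1982464 + 144*(-5533670223904768) - 2970880 + 298656*3930163511296) + 4056600) = -1269468/((74664 + 1982464 - 796848512242286592 - 2970880 + 1173766913629618176) + 4056600) = -1269468/(376918401386417832 + 4056600) = -1269468/376918401390474432 = -1269468*1/376918401390474432 = -105789/31409866782539536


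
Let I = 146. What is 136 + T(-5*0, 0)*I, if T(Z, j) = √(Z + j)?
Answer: 136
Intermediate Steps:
136 + T(-5*0, 0)*I = 136 + √(-5*0 + 0)*146 = 136 + √(0 + 0)*146 = 136 + √0*146 = 136 + 0*146 = 136 + 0 = 136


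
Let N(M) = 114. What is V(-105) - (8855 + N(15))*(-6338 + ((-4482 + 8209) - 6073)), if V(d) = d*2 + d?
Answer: 77886481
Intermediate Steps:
V(d) = 3*d (V(d) = 2*d + d = 3*d)
V(-105) - (8855 + N(15))*(-6338 + ((-4482 + 8209) - 6073)) = 3*(-105) - (8855 + 114)*(-6338 + ((-4482 + 8209) - 6073)) = -315 - 8969*(-6338 + (3727 - 6073)) = -315 - 8969*(-6338 - 2346) = -315 - 8969*(-8684) = -315 - 1*(-77886796) = -315 + 77886796 = 77886481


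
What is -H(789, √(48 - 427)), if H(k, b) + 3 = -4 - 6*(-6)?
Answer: -29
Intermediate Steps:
H(k, b) = 29 (H(k, b) = -3 + (-4 - 6*(-6)) = -3 + (-4 + 36) = -3 + 32 = 29)
-H(789, √(48 - 427)) = -1*29 = -29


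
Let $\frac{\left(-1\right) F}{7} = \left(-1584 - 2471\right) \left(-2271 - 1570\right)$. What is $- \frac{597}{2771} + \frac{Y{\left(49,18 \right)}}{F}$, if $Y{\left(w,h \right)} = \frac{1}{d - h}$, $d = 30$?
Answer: $- \frac{781067890511}{3625358654820} \approx -0.21545$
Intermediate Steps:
$Y{\left(w,h \right)} = \frac{1}{30 - h}$
$F = -109026785$ ($F = - 7 \left(-1584 - 2471\right) \left(-2271 - 1570\right) = - 7 \left(\left(-4055\right) \left(-3841\right)\right) = \left(-7\right) 15575255 = -109026785$)
$- \frac{597}{2771} + \frac{Y{\left(49,18 \right)}}{F} = - \frac{597}{2771} + \frac{\left(-1\right) \frac{1}{-30 + 18}}{-109026785} = \left(-597\right) \frac{1}{2771} + - \frac{1}{-12} \left(- \frac{1}{109026785}\right) = - \frac{597}{2771} + \left(-1\right) \left(- \frac{1}{12}\right) \left(- \frac{1}{109026785}\right) = - \frac{597}{2771} + \frac{1}{12} \left(- \frac{1}{109026785}\right) = - \frac{597}{2771} - \frac{1}{1308321420} = - \frac{781067890511}{3625358654820}$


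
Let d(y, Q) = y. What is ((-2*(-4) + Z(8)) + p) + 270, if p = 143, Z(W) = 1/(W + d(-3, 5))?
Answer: 2106/5 ≈ 421.20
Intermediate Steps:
Z(W) = 1/(-3 + W) (Z(W) = 1/(W - 3) = 1/(-3 + W))
((-2*(-4) + Z(8)) + p) + 270 = ((-2*(-4) + 1/(-3 + 8)) + 143) + 270 = ((8 + 1/5) + 143) + 270 = ((8 + ⅕) + 143) + 270 = (41/5 + 143) + 270 = 756/5 + 270 = 2106/5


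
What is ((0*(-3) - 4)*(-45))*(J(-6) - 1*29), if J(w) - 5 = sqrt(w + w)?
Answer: -4320 + 360*I*sqrt(3) ≈ -4320.0 + 623.54*I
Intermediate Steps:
J(w) = 5 + sqrt(2)*sqrt(w) (J(w) = 5 + sqrt(w + w) = 5 + sqrt(2*w) = 5 + sqrt(2)*sqrt(w))
((0*(-3) - 4)*(-45))*(J(-6) - 1*29) = ((0*(-3) - 4)*(-45))*((5 + sqrt(2)*sqrt(-6)) - 1*29) = ((0 - 4)*(-45))*((5 + sqrt(2)*(I*sqrt(6))) - 29) = (-4*(-45))*((5 + 2*I*sqrt(3)) - 29) = 180*(-24 + 2*I*sqrt(3)) = -4320 + 360*I*sqrt(3)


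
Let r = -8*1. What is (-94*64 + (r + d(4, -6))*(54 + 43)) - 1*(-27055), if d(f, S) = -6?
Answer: 19681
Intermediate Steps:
r = -8
(-94*64 + (r + d(4, -6))*(54 + 43)) - 1*(-27055) = (-94*64 + (-8 - 6)*(54 + 43)) - 1*(-27055) = (-6016 - 14*97) + 27055 = (-6016 - 1358) + 27055 = -7374 + 27055 = 19681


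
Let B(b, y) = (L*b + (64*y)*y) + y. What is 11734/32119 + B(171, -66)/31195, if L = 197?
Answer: 2080035665/200390441 ≈ 10.380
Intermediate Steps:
B(b, y) = y + 64*y**2 + 197*b (B(b, y) = (197*b + (64*y)*y) + y = (197*b + 64*y**2) + y = (64*y**2 + 197*b) + y = y + 64*y**2 + 197*b)
11734/32119 + B(171, -66)/31195 = 11734/32119 + (-66 + 64*(-66)**2 + 197*171)/31195 = 11734*(1/32119) + (-66 + 64*4356 + 33687)*(1/31195) = 11734/32119 + (-66 + 278784 + 33687)*(1/31195) = 11734/32119 + 312405*(1/31195) = 11734/32119 + 62481/6239 = 2080035665/200390441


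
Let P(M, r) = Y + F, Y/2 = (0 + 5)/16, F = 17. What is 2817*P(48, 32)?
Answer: 397197/8 ≈ 49650.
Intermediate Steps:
Y = 5/8 (Y = 2*((0 + 5)/16) = 2*(5*(1/16)) = 2*(5/16) = 5/8 ≈ 0.62500)
P(M, r) = 141/8 (P(M, r) = 5/8 + 17 = 141/8)
2817*P(48, 32) = 2817*(141/8) = 397197/8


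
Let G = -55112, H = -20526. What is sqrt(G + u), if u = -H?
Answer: I*sqrt(34586) ≈ 185.97*I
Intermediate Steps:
u = 20526 (u = -1*(-20526) = 20526)
sqrt(G + u) = sqrt(-55112 + 20526) = sqrt(-34586) = I*sqrt(34586)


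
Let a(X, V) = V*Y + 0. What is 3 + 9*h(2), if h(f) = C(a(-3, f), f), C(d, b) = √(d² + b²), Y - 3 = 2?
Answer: 3 + 18*√26 ≈ 94.782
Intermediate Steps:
Y = 5 (Y = 3 + 2 = 5)
a(X, V) = 5*V (a(X, V) = V*5 + 0 = 5*V + 0 = 5*V)
C(d, b) = √(b² + d²)
h(f) = √26*√(f²) (h(f) = √(f² + (5*f)²) = √(f² + 25*f²) = √(26*f²) = √26*√(f²))
3 + 9*h(2) = 3 + 9*(√26*√(2²)) = 3 + 9*(√26*√4) = 3 + 9*(√26*2) = 3 + 9*(2*√26) = 3 + 18*√26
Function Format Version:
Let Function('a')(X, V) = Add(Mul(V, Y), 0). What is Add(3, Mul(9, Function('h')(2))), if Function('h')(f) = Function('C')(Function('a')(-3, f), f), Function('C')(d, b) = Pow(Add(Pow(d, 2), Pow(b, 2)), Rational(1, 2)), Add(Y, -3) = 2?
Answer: Add(3, Mul(18, Pow(26, Rational(1, 2)))) ≈ 94.782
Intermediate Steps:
Y = 5 (Y = Add(3, 2) = 5)
Function('a')(X, V) = Mul(5, V) (Function('a')(X, V) = Add(Mul(V, 5), 0) = Add(Mul(5, V), 0) = Mul(5, V))
Function('C')(d, b) = Pow(Add(Pow(b, 2), Pow(d, 2)), Rational(1, 2))
Function('h')(f) = Mul(Pow(26, Rational(1, 2)), Pow(Pow(f, 2), Rational(1, 2))) (Function('h')(f) = Pow(Add(Pow(f, 2), Pow(Mul(5, f), 2)), Rational(1, 2)) = Pow(Add(Pow(f, 2), Mul(25, Pow(f, 2))), Rational(1, 2)) = Pow(Mul(26, Pow(f, 2)), Rational(1, 2)) = Mul(Pow(26, Rational(1, 2)), Pow(Pow(f, 2), Rational(1, 2))))
Add(3, Mul(9, Function('h')(2))) = Add(3, Mul(9, Mul(Pow(26, Rational(1, 2)), Pow(Pow(2, 2), Rational(1, 2))))) = Add(3, Mul(9, Mul(Pow(26, Rational(1, 2)), Pow(4, Rational(1, 2))))) = Add(3, Mul(9, Mul(Pow(26, Rational(1, 2)), 2))) = Add(3, Mul(9, Mul(2, Pow(26, Rational(1, 2))))) = Add(3, Mul(18, Pow(26, Rational(1, 2))))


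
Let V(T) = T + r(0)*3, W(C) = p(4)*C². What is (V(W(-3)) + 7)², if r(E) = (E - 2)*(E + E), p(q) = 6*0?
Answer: 49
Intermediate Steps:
p(q) = 0
W(C) = 0 (W(C) = 0*C² = 0)
r(E) = 2*E*(-2 + E) (r(E) = (-2 + E)*(2*E) = 2*E*(-2 + E))
V(T) = T (V(T) = T + (2*0*(-2 + 0))*3 = T + (2*0*(-2))*3 = T + 0*3 = T + 0 = T)
(V(W(-3)) + 7)² = (0 + 7)² = 7² = 49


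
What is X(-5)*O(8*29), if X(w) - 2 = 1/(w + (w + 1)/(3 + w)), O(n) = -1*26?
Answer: -130/3 ≈ -43.333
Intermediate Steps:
O(n) = -26
X(w) = 2 + 1/(w + (1 + w)/(3 + w)) (X(w) = 2 + 1/(w + (w + 1)/(3 + w)) = 2 + 1/(w + (1 + w)/(3 + w)))
X(-5)*O(8*29) = ((5 + 2*(-5)² + 9*(-5))/(1 + (-5)² + 4*(-5)))*(-26) = ((5 + 2*25 - 45)/(1 + 25 - 20))*(-26) = ((5 + 50 - 45)/6)*(-26) = ((⅙)*10)*(-26) = (5/3)*(-26) = -130/3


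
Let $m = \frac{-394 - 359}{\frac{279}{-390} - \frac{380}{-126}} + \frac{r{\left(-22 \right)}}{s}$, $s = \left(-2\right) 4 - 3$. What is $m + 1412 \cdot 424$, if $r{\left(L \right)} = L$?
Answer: $\frac{11273751220}{18841} \approx 5.9836 \cdot 10^{5}$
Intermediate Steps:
$s = -11$ ($s = -8 - 3 = -11$)
$m = - \frac{6129388}{18841}$ ($m = \frac{-394 - 359}{\frac{279}{-390} - \frac{380}{-126}} - \frac{22}{-11} = \frac{-394 - 359}{279 \left(- \frac{1}{390}\right) - - \frac{190}{63}} - -2 = - \frac{753}{- \frac{93}{130} + \frac{190}{63}} + 2 = - \frac{753}{\frac{18841}{8190}} + 2 = \left(-753\right) \frac{8190}{18841} + 2 = - \frac{6167070}{18841} + 2 = - \frac{6129388}{18841} \approx -325.32$)
$m + 1412 \cdot 424 = - \frac{6129388}{18841} + 1412 \cdot 424 = - \frac{6129388}{18841} + 598688 = \frac{11273751220}{18841}$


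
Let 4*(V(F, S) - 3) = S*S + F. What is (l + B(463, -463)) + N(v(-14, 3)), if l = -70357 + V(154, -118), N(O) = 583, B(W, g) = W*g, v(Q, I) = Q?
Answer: -561241/2 ≈ -2.8062e+5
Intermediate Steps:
V(F, S) = 3 + F/4 + S²/4 (V(F, S) = 3 + (S*S + F)/4 = 3 + (S² + F)/4 = 3 + (F + S²)/4 = 3 + (F/4 + S²/4) = 3 + F/4 + S²/4)
l = -133669/2 (l = -70357 + (3 + (¼)*154 + (¼)*(-118)²) = -70357 + (3 + 77/2 + (¼)*13924) = -70357 + (3 + 77/2 + 3481) = -70357 + 7045/2 = -133669/2 ≈ -66835.)
(l + B(463, -463)) + N(v(-14, 3)) = (-133669/2 + 463*(-463)) + 583 = (-133669/2 - 214369) + 583 = -562407/2 + 583 = -561241/2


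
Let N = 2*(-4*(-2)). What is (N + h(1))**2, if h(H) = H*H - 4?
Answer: 169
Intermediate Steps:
N = 16 (N = 2*8 = 16)
h(H) = -4 + H**2 (h(H) = H**2 - 4 = -4 + H**2)
(N + h(1))**2 = (16 + (-4 + 1**2))**2 = (16 + (-4 + 1))**2 = (16 - 3)**2 = 13**2 = 169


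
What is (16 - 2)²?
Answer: 196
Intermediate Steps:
(16 - 2)² = 14² = 196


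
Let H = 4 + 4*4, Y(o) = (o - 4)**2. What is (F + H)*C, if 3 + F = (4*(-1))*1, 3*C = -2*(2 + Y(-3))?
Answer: -442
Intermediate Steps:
Y(o) = (-4 + o)**2
H = 20 (H = 4 + 16 = 20)
C = -34 (C = (-2*(2 + (-4 - 3)**2))/3 = (-2*(2 + (-7)**2))/3 = (-2*(2 + 49))/3 = (-2*51)/3 = (1/3)*(-102) = -34)
F = -7 (F = -3 + (4*(-1))*1 = -3 - 4*1 = -3 - 4 = -7)
(F + H)*C = (-7 + 20)*(-34) = 13*(-34) = -442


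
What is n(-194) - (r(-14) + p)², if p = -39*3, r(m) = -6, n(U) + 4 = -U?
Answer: -14939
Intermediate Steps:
n(U) = -4 - U
p = -117
n(-194) - (r(-14) + p)² = (-4 - 1*(-194)) - (-6 - 117)² = (-4 + 194) - 1*(-123)² = 190 - 1*15129 = 190 - 15129 = -14939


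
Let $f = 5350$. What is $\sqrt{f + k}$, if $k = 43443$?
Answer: $\sqrt{48793} \approx 220.89$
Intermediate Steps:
$\sqrt{f + k} = \sqrt{5350 + 43443} = \sqrt{48793}$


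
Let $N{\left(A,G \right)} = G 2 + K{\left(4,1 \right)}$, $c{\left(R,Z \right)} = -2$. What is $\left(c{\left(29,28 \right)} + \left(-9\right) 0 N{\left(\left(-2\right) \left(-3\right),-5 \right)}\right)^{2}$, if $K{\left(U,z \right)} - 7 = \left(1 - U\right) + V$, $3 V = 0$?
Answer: $4$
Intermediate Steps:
$V = 0$ ($V = \frac{1}{3} \cdot 0 = 0$)
$K{\left(U,z \right)} = 8 - U$ ($K{\left(U,z \right)} = 7 + \left(\left(1 - U\right) + 0\right) = 7 - \left(-1 + U\right) = 8 - U$)
$N{\left(A,G \right)} = 4 + 2 G$ ($N{\left(A,G \right)} = G 2 + \left(8 - 4\right) = 2 G + \left(8 - 4\right) = 2 G + 4 = 4 + 2 G$)
$\left(c{\left(29,28 \right)} + \left(-9\right) 0 N{\left(\left(-2\right) \left(-3\right),-5 \right)}\right)^{2} = \left(-2 + \left(-9\right) 0 \left(4 + 2 \left(-5\right)\right)\right)^{2} = \left(-2 + 0 \left(4 - 10\right)\right)^{2} = \left(-2 + 0 \left(-6\right)\right)^{2} = \left(-2 + 0\right)^{2} = \left(-2\right)^{2} = 4$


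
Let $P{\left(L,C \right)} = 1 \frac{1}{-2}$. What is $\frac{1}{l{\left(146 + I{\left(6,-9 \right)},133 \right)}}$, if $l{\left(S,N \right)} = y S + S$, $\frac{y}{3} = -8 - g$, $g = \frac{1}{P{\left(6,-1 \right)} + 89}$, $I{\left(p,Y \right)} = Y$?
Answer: $- \frac{59}{186183} \approx -0.00031689$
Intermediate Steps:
$P{\left(L,C \right)} = - \frac{1}{2}$ ($P{\left(L,C \right)} = 1 \left(- \frac{1}{2}\right) = - \frac{1}{2}$)
$g = \frac{2}{177}$ ($g = \frac{1}{- \frac{1}{2} + 89} = \frac{1}{\frac{177}{2}} = \frac{2}{177} \approx 0.011299$)
$y = - \frac{1418}{59}$ ($y = 3 \left(-8 - \frac{2}{177}\right) = 3 \left(- \frac{1418}{177}\right) = - \frac{1418}{59} \approx -24.034$)
$l{\left(S,N \right)} = - \frac{1359 S}{59}$ ($l{\left(S,N \right)} = - \frac{1418 S}{59} + S = - \frac{1359 S}{59}$)
$\frac{1}{l{\left(146 + I{\left(6,-9 \right)},133 \right)}} = \frac{1}{\left(- \frac{1359}{59}\right) \left(146 - 9\right)} = \frac{1}{\left(- \frac{1359}{59}\right) 137} = \frac{1}{- \frac{186183}{59}} = - \frac{59}{186183}$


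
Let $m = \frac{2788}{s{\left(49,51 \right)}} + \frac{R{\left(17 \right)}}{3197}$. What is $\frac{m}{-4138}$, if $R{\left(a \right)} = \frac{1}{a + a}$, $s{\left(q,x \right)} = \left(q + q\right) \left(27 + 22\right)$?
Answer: $- \frac{151527413}{1079951369924} \approx -0.00014031$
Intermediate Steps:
$s{\left(q,x \right)} = 98 q$ ($s{\left(q,x \right)} = 2 q 49 = 98 q$)
$R{\left(a \right)} = \frac{1}{2 a}$
$m = \frac{151527413}{260983898}$ ($m = \frac{2788}{98 \cdot 49} + \frac{\frac{1}{2} \cdot \frac{1}{17}}{3197} = \frac{2788}{4802} + \frac{1}{2} \cdot \frac{1}{17} \cdot \frac{1}{3197} = 2788 \cdot \frac{1}{4802} + \frac{1}{34} \cdot \frac{1}{3197} = \frac{1394}{2401} + \frac{1}{108698} = \frac{151527413}{260983898} \approx 0.5806$)
$\frac{m}{-4138} = \frac{151527413}{260983898 \left(-4138\right)} = \frac{151527413}{260983898} \left(- \frac{1}{4138}\right) = - \frac{151527413}{1079951369924}$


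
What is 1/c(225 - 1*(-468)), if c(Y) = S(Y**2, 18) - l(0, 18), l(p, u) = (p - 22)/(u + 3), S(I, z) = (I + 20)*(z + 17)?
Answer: 21/352997737 ≈ 5.9490e-8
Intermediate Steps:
S(I, z) = (17 + z)*(20 + I) (S(I, z) = (20 + I)*(17 + z) = (17 + z)*(20 + I))
l(p, u) = (-22 + p)/(3 + u)
c(Y) = 14722/21 + 35*Y**2 (c(Y) = (340 + 17*Y**2 + 20*18 + Y**2*18) - (-22 + 0)/(3 + 18) = (340 + 17*Y**2 + 360 + 18*Y**2) - (-22)/21 = (700 + 35*Y**2) - (-22)/21 = (700 + 35*Y**2) - 1*(-22/21) = (700 + 35*Y**2) + 22/21 = 14722/21 + 35*Y**2)
1/c(225 - 1*(-468)) = 1/(14722/21 + 35*(225 - 1*(-468))**2) = 1/(14722/21 + 35*(225 + 468)**2) = 1/(14722/21 + 35*693**2) = 1/(14722/21 + 35*480249) = 1/(14722/21 + 16808715) = 1/(352997737/21) = 21/352997737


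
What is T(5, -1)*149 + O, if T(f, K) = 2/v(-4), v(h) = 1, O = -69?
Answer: 229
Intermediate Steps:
T(f, K) = 2 (T(f, K) = 2/1 = 2*1 = 2)
T(5, -1)*149 + O = 2*149 - 69 = 298 - 69 = 229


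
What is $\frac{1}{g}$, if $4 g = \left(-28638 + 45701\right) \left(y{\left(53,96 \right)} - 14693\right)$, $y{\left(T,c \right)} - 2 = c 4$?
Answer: $- \frac{4}{244120341} \approx -1.6385 \cdot 10^{-8}$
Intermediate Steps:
$y{\left(T,c \right)} = 2 + 4 c$ ($y{\left(T,c \right)} = 2 + c 4 = 2 + 4 c$)
$g = - \frac{244120341}{4}$ ($g = \frac{\left(-28638 + 45701\right) \left(\left(2 + 4 \cdot 96\right) - 14693\right)}{4} = \frac{17063 \left(\left(2 + 384\right) - 14693\right)}{4} = \frac{17063 \left(386 - 14693\right)}{4} = \frac{17063 \left(-14307\right)}{4} = \frac{1}{4} \left(-244120341\right) = - \frac{244120341}{4} \approx -6.103 \cdot 10^{7}$)
$\frac{1}{g} = \frac{1}{- \frac{244120341}{4}} = - \frac{4}{244120341}$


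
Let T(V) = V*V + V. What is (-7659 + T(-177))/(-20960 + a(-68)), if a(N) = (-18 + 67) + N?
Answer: -7831/6993 ≈ -1.1198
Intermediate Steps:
a(N) = 49 + N
T(V) = V + V² (T(V) = V² + V = V + V²)
(-7659 + T(-177))/(-20960 + a(-68)) = (-7659 - 177*(1 - 177))/(-20960 + (49 - 68)) = (-7659 - 177*(-176))/(-20960 - 19) = (-7659 + 31152)/(-20979) = 23493*(-1/20979) = -7831/6993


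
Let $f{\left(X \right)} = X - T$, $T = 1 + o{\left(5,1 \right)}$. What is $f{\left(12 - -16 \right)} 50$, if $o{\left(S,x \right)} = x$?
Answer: $1300$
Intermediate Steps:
$T = 2$ ($T = 1 + 1 = 2$)
$f{\left(X \right)} = -2 + X$ ($f{\left(X \right)} = X - 2 = -2 + X$)
$f{\left(12 - -16 \right)} 50 = \left(-2 + \left(12 - -16\right)\right) 50 = \left(-2 + \left(12 + 16\right)\right) 50 = \left(-2 + 28\right) 50 = 26 \cdot 50 = 1300$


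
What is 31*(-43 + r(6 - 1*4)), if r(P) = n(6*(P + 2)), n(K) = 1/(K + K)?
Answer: -63953/48 ≈ -1332.4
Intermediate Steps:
n(K) = 1/(2*K)
r(P) = 1/(2*(12 + 6*P)) (r(P) = 1/(2*((6*(P + 2)))) = 1/(2*((6*(2 + P)))) = 1/(2*(12 + 6*P)))
31*(-43 + r(6 - 1*4)) = 31*(-43 + 1/(12*(2 + (6 - 1*4)))) = 31*(-43 + 1/(12*(2 + (6 - 4)))) = 31*(-43 + 1/(12*(2 + 2))) = 31*(-43 + (1/12)/4) = 31*(-43 + (1/12)*(1/4)) = 31*(-43 + 1/48) = 31*(-2063/48) = -63953/48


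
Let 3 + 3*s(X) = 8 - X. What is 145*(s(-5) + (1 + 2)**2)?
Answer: 5365/3 ≈ 1788.3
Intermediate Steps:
s(X) = 5/3 - X/3 (s(X) = -1 + (8 - X)/3 = -1 + (8/3 - X/3) = 5/3 - X/3)
145*(s(-5) + (1 + 2)**2) = 145*((5/3 - 1/3*(-5)) + (1 + 2)**2) = 145*((5/3 + 5/3) + 3**2) = 145*(10/3 + 9) = 145*(37/3) = 5365/3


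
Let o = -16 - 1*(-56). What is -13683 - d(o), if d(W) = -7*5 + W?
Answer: -13688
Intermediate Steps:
o = 40 (o = -16 + 56 = 40)
d(W) = -35 + W
-13683 - d(o) = -13683 - (-35 + 40) = -13683 - 1*5 = -13683 - 5 = -13688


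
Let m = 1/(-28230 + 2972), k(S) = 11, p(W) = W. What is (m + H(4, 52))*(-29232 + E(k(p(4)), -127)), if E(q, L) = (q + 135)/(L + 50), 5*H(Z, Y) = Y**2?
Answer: -15373864135327/972433 ≈ -1.5810e+7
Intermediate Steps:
H(Z, Y) = Y**2/5
m = -1/25258 (m = 1/(-25258) = -1/25258 ≈ -3.9591e-5)
E(q, L) = (135 + q)/(50 + L)
(m + H(4, 52))*(-29232 + E(k(p(4)), -127)) = (-1/25258 + (1/5)*52**2)*(-29232 + (135 + 11)/(50 - 127)) = (-1/25258 + (1/5)*2704)*(-29232 + 146/(-77)) = (-1/25258 + 2704/5)*(-29232 - 1/77*146) = 68297627*(-29232 - 146/77)/126290 = (68297627/126290)*(-2251010/77) = -15373864135327/972433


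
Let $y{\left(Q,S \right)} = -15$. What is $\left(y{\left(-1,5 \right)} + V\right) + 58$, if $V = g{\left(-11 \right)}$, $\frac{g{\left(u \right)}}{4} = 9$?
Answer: $79$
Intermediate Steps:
$g{\left(u \right)} = 36$ ($g{\left(u \right)} = 4 \cdot 9 = 36$)
$V = 36$
$\left(y{\left(-1,5 \right)} + V\right) + 58 = \left(-15 + 36\right) + 58 = 21 + 58 = 79$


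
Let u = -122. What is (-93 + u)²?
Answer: 46225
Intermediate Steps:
(-93 + u)² = (-93 - 122)² = (-215)² = 46225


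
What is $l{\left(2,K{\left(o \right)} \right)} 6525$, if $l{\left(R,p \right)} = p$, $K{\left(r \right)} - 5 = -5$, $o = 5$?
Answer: $0$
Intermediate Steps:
$K{\left(r \right)} = 0$ ($K{\left(r \right)} = 5 - 5 = 0$)
$l{\left(2,K{\left(o \right)} \right)} 6525 = 0 \cdot 6525 = 0$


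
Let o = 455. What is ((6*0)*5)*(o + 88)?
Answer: 0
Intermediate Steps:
((6*0)*5)*(o + 88) = ((6*0)*5)*(455 + 88) = (0*5)*543 = 0*543 = 0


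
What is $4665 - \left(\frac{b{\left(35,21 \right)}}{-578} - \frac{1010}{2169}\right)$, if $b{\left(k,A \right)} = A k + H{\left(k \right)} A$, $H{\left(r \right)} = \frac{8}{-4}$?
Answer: $\frac{5850513427}{1253682} \approx 4666.7$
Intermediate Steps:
$H{\left(r \right)} = -2$ ($H{\left(r \right)} = 8 \left(- \frac{1}{4}\right) = -2$)
$b{\left(k,A \right)} = - 2 A + A k$ ($b{\left(k,A \right)} = A k - 2 A = - 2 A + A k$)
$4665 - \left(\frac{b{\left(35,21 \right)}}{-578} - \frac{1010}{2169}\right) = 4665 - \left(\frac{21 \left(-2 + 35\right)}{-578} - \frac{1010}{2169}\right) = 4665 - \left(21 \cdot 33 \left(- \frac{1}{578}\right) - \frac{1010}{2169}\right) = 4665 - \left(693 \left(- \frac{1}{578}\right) - \frac{1010}{2169}\right) = 4665 - \left(- \frac{693}{578} - \frac{1010}{2169}\right) = 4665 - - \frac{2086897}{1253682} = 4665 + \frac{2086897}{1253682} = \frac{5850513427}{1253682}$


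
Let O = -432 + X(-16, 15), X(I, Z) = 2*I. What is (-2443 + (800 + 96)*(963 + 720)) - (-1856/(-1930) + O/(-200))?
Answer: 7264142291/4825 ≈ 1.5055e+6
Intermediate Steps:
O = -464 (O = -432 + 2*(-16) = -432 - 32 = -464)
(-2443 + (800 + 96)*(963 + 720)) - (-1856/(-1930) + O/(-200)) = (-2443 + (800 + 96)*(963 + 720)) - (-1856/(-1930) - 464/(-200)) = (-2443 + 896*1683) - (-1856*(-1/1930) - 464*(-1/200)) = (-2443 + 1507968) - (928/965 + 58/25) = 1505525 - 1*15834/4825 = 1505525 - 15834/4825 = 7264142291/4825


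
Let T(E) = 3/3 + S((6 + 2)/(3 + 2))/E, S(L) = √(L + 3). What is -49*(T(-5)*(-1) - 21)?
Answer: 1078 - 49*√115/25 ≈ 1057.0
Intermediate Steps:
S(L) = √(3 + L)
T(E) = 1 + √115/(5*E) (T(E) = 3/3 + √(3 + (6 + 2)/(3 + 2))/E = 3*(⅓) + √(3 + 8/5)/E = 1 + √(3 + 8*(⅕))/E = 1 + √(3 + 8/5)/E = 1 + √(23/5)/E = 1 + (√115/5)/E = 1 + √115/(5*E))
-49*(T(-5)*(-1) - 21) = -49*(((-5 + √115/5)/(-5))*(-1) - 21) = -49*(-(-5 + √115/5)/5*(-1) - 21) = -49*((1 - √115/25)*(-1) - 21) = -49*((-1 + √115/25) - 21) = -49*(-22 + √115/25) = 1078 - 49*√115/25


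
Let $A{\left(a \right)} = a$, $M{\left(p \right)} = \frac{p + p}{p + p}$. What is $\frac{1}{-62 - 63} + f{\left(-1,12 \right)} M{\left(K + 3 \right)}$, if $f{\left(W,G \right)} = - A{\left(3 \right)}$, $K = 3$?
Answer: $- \frac{376}{125} \approx -3.008$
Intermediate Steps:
$M{\left(p \right)} = 1$ ($M{\left(p \right)} = \frac{2 p}{2 p} = 2 p \frac{1}{2 p} = 1$)
$f{\left(W,G \right)} = -3$ ($f{\left(W,G \right)} = \left(-1\right) 3 = -3$)
$\frac{1}{-62 - 63} + f{\left(-1,12 \right)} M{\left(K + 3 \right)} = \frac{1}{-62 - 63} - 3 = \frac{1}{-125} - 3 = - \frac{1}{125} - 3 = - \frac{376}{125}$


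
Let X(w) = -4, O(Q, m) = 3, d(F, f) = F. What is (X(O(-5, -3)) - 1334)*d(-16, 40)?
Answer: 21408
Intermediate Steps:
(X(O(-5, -3)) - 1334)*d(-16, 40) = (-4 - 1334)*(-16) = -1338*(-16) = 21408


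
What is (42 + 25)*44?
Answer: 2948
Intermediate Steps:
(42 + 25)*44 = 67*44 = 2948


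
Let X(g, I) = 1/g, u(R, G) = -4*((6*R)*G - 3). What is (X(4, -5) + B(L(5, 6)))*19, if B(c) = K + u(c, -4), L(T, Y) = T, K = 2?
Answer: 37563/4 ≈ 9390.8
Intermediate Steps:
u(R, G) = 12 - 24*G*R (u(R, G) = -4*(6*G*R - 3) = -4*(-3 + 6*G*R) = 12 - 24*G*R)
B(c) = 14 + 96*c (B(c) = 2 + (12 - 24*(-4)*c) = 2 + (12 + 96*c) = 14 + 96*c)
(X(4, -5) + B(L(5, 6)))*19 = (1/4 + (14 + 96*5))*19 = (¼ + (14 + 480))*19 = (¼ + 494)*19 = (1977/4)*19 = 37563/4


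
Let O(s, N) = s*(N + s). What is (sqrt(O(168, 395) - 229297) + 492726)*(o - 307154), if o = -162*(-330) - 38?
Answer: -125020353432 - 253732*I*sqrt(134713) ≈ -1.2502e+11 - 9.3128e+7*I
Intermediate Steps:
o = 53422 (o = 53460 - 38 = 53422)
(sqrt(O(168, 395) - 229297) + 492726)*(o - 307154) = (sqrt(168*(395 + 168) - 229297) + 492726)*(53422 - 307154) = (sqrt(168*563 - 229297) + 492726)*(-253732) = (sqrt(94584 - 229297) + 492726)*(-253732) = (sqrt(-134713) + 492726)*(-253732) = (I*sqrt(134713) + 492726)*(-253732) = (492726 + I*sqrt(134713))*(-253732) = -125020353432 - 253732*I*sqrt(134713)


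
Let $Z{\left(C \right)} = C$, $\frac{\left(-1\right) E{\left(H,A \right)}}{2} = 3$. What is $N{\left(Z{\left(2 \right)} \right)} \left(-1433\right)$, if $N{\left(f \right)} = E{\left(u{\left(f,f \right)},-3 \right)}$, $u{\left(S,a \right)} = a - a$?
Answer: $8598$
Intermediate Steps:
$u{\left(S,a \right)} = 0$
$E{\left(H,A \right)} = -6$ ($E{\left(H,A \right)} = \left(-2\right) 3 = -6$)
$N{\left(f \right)} = -6$
$N{\left(Z{\left(2 \right)} \right)} \left(-1433\right) = \left(-6\right) \left(-1433\right) = 8598$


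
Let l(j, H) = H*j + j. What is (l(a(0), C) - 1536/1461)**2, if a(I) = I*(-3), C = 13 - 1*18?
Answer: 262144/237169 ≈ 1.1053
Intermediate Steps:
C = -5 (C = 13 - 18 = -5)
a(I) = -3*I
l(j, H) = j + H*j
(l(a(0), C) - 1536/1461)**2 = ((-3*0)*(1 - 5) - 1536/1461)**2 = (0*(-4) - 1536*1/1461)**2 = (0 - 512/487)**2 = (-512/487)**2 = 262144/237169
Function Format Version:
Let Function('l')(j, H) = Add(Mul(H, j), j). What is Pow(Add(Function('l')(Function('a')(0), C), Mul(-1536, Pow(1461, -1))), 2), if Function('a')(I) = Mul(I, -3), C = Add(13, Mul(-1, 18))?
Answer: Rational(262144, 237169) ≈ 1.1053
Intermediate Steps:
C = -5 (C = Add(13, -18) = -5)
Function('a')(I) = Mul(-3, I)
Function('l')(j, H) = Add(j, Mul(H, j))
Pow(Add(Function('l')(Function('a')(0), C), Mul(-1536, Pow(1461, -1))), 2) = Pow(Add(Mul(Mul(-3, 0), Add(1, -5)), Mul(-1536, Pow(1461, -1))), 2) = Pow(Add(Mul(0, -4), Mul(-1536, Rational(1, 1461))), 2) = Pow(Add(0, Rational(-512, 487)), 2) = Pow(Rational(-512, 487), 2) = Rational(262144, 237169)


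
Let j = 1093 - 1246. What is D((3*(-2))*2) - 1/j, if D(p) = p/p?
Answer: 154/153 ≈ 1.0065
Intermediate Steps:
D(p) = 1
j = -153
D((3*(-2))*2) - 1/j = 1 - 1/(-153) = 1 - 1*(-1/153) = 1 + 1/153 = 154/153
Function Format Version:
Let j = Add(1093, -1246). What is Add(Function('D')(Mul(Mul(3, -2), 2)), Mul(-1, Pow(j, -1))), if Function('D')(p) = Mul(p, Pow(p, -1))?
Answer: Rational(154, 153) ≈ 1.0065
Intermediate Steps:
Function('D')(p) = 1
j = -153
Add(Function('D')(Mul(Mul(3, -2), 2)), Mul(-1, Pow(j, -1))) = Add(1, Mul(-1, Pow(-153, -1))) = Add(1, Mul(-1, Rational(-1, 153))) = Add(1, Rational(1, 153)) = Rational(154, 153)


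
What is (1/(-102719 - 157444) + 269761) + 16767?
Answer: 74543984063/260163 ≈ 2.8653e+5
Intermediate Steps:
(1/(-102719 - 157444) + 269761) + 16767 = (1/(-260163) + 269761) + 16767 = (-1/260163 + 269761) + 16767 = 70181831042/260163 + 16767 = 74543984063/260163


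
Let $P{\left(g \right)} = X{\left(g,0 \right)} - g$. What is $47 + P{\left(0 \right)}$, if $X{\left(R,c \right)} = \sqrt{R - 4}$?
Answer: $47 + 2 i \approx 47.0 + 2.0 i$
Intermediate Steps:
$X{\left(R,c \right)} = \sqrt{-4 + R}$
$P{\left(g \right)} = \sqrt{-4 + g} - g$
$47 + P{\left(0 \right)} = 47 + \left(\sqrt{-4 + 0} - 0\right) = 47 + \left(\sqrt{-4} + 0\right) = 47 + \left(2 i + 0\right) = 47 + 2 i$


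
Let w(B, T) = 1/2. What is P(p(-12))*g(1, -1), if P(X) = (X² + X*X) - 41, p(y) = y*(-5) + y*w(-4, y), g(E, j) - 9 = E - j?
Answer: 63701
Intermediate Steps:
g(E, j) = 9 + E - j (g(E, j) = 9 + (E - j) = 9 + E - j)
w(B, T) = ½
p(y) = -9*y/2 (p(y) = y*(-5) + y*(½) = -5*y + y/2 = -9*y/2)
P(X) = -41 + 2*X² (P(X) = (X² + X²) - 41 = 2*X² - 41 = -41 + 2*X²)
P(p(-12))*g(1, -1) = (-41 + 2*(-9/2*(-12))²)*(9 + 1 - 1*(-1)) = (-41 + 2*54²)*(9 + 1 + 1) = (-41 + 2*2916)*11 = (-41 + 5832)*11 = 5791*11 = 63701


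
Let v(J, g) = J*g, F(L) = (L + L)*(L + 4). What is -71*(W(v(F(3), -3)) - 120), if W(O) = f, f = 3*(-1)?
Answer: 8733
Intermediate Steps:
f = -3
F(L) = 2*L*(4 + L) (F(L) = (2*L)*(4 + L) = 2*L*(4 + L))
W(O) = -3
-71*(W(v(F(3), -3)) - 120) = -71*(-3 - 120) = -71*(-123) = 8733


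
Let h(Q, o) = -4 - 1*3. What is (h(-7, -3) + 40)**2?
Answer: 1089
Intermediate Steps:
h(Q, o) = -7 (h(Q, o) = -4 - 3 = -7)
(h(-7, -3) + 40)**2 = (-7 + 40)**2 = 33**2 = 1089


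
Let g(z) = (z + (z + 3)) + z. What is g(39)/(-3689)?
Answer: -120/3689 ≈ -0.032529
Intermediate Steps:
g(z) = 3 + 3*z (g(z) = (z + (3 + z)) + z = (3 + 2*z) + z = 3 + 3*z)
g(39)/(-3689) = (3 + 3*39)/(-3689) = (3 + 117)*(-1/3689) = 120*(-1/3689) = -120/3689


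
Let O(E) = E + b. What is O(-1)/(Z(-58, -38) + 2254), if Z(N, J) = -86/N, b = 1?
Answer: 0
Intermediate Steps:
O(E) = 1 + E (O(E) = E + 1 = 1 + E)
O(-1)/(Z(-58, -38) + 2254) = (1 - 1)/(-86/(-58) + 2254) = 0/(-86*(-1/58) + 2254) = 0/(43/29 + 2254) = 0/(65409/29) = 0*(29/65409) = 0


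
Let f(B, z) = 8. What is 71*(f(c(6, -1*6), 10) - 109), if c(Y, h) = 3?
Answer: -7171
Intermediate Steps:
71*(f(c(6, -1*6), 10) - 109) = 71*(8 - 109) = 71*(-101) = -7171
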